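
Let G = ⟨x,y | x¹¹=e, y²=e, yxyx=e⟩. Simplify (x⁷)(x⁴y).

Compute (x⁷) · (x⁴y) by multiplying left to right and reducing via the relations at each step:
  (x⁷) · x⁴ = e
  e · y = y

Answer: y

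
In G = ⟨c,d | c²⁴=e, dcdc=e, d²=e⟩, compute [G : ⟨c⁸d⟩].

First find ord(c⁸d) by computing successive powers:
  (c⁸d)¹ = c⁸d, (c⁸d)² = e.
So |⟨c⁸d⟩| = ord(c⁸d) = 2. With |G| = 48, by Lagrange [G : ⟨c⁸d⟩] = 48/2 = 24.

Answer: 24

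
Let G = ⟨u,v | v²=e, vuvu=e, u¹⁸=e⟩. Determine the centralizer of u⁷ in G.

⟨u⁷⟩ ⊆ C_G(u⁷) since powers of u⁷ commute with u⁷; so |C_G(u⁷)| ≥ |⟨u⁷⟩| = 18.
By orbit–stabilizer, |C_G(u⁷)| = |G| / |conj. class of u⁷| = 36 / 2 = 18.
The 18 elements commuting with u⁷ are {e, u, u², u³, u⁴, u⁵, u⁶, u⁷, u⁸, u⁹, u¹⁰, u¹¹, u¹², u¹³, u¹⁴, u¹⁵, u¹⁶, u¹⁷}.

Answer: {e, u, u², u³, u⁴, u⁵, u⁶, u⁷, u⁸, u⁹, u¹⁰, u¹¹, u¹², u¹³, u¹⁴, u¹⁵, u¹⁶, u¹⁷}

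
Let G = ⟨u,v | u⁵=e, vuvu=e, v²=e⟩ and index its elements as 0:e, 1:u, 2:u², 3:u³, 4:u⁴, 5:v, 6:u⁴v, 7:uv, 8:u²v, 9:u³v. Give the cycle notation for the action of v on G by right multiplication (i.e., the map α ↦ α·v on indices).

(0 5)(1 7)(2 8)(3 9)(4 6)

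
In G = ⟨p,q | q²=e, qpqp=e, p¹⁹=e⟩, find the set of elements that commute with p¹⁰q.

⟨p¹⁰q⟩ ⊆ C_G(p¹⁰q) since powers of p¹⁰q commute with p¹⁰q; so |C_G(p¹⁰q)| ≥ |⟨p¹⁰q⟩| = 2.
By orbit–stabilizer, |C_G(p¹⁰q)| = |G| / |conj. class of p¹⁰q| = 38 / 19 = 2.
The 2 elements commuting with p¹⁰q are {e, p¹⁰q}.

Answer: {e, p¹⁰q}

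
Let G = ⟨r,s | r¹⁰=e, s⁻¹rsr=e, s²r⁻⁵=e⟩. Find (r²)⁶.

Compute successive powers of (r²), reducing at each step:
  (r²)²: (r²) · r² = r⁴
  (r²)³: (r⁴) · r² = r⁶
  (r²)⁴: (r⁶) · r² = r⁸
  (r²)⁵: (r⁸) · r² = e
  (r²)⁶: e · r² = r²

Answer: r²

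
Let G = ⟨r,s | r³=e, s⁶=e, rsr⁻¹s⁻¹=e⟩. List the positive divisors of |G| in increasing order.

|G| = 18 = 2 · 3². By Lagrange's theorem the order of any subgroup divides 18; the divisors of 18 are 1, 2, 3, 6, 9, 18.

Answer: 1, 2, 3, 6, 9, 18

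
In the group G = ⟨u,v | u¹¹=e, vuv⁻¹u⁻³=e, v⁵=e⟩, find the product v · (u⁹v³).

Compute v · (u⁹v³) by multiplying left to right and reducing via the relations at each step:
  v · u⁹ = u⁵v
  (u⁵v) · v³ = u⁵v⁴

Answer: u⁵v⁴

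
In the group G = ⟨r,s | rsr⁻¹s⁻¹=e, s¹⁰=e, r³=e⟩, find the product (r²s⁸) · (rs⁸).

Compute (r²s⁸) · (rs⁸) by multiplying left to right and reducing via the relations at each step:
  (r²s⁸) · r = s⁸
  (s⁸) · s⁸ = s⁶

Answer: s⁶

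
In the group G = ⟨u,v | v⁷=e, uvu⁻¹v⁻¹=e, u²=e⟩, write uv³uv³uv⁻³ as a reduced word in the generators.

Multiply left to right, reducing at each step:
  u · v³ = uv³
  (uv³) · u = v³
  (v³) · v³ = v⁶
  (v⁶) · u = uv⁶
  (uv⁶) · v⁻³ = uv³

Answer: uv³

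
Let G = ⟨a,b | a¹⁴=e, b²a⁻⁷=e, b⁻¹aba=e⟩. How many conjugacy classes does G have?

The conjugacy classes (representative and size) are:
  [e] (size 1), [a¹³] (size 2), [a¹²] (size 2), [a¹¹] (size 2), [a⁴] (size 2), [a⁵] (size 2), [a⁸] (size 2), [a⁷] (size 1), [a⁵b⁻¹] (size 7), [a⁵b] (size 7).
Class equation: 1 + 2 + 2 + 2 + 2 + 2 + 2 + 1 + 7 + 7 = 28 = |G|. So G has 10 conjugacy classes.

Answer: 10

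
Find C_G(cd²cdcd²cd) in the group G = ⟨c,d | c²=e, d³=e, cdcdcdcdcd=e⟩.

⟨cd²cdcd²cd⟩ ⊆ C_G(cd²cdcd²cd) since powers of cd²cdcd²cd commute with cd²cdcd²cd; so |C_G(cd²cdcd²cd)| ≥ |⟨cd²cdcd²cd⟩| = 5.
By orbit–stabilizer, |C_G(cd²cdcd²cd)| = |G| / |conj. class of cd²cdcd²cd| = 60 / 12 = 5.
The 5 elements commuting with cd²cdcd²cd are {e, d²cdc, cd²cd, d²cdcd²cdc, cd²cdcd²cd}.

Answer: {e, d²cdc, cd²cd, d²cdcd²cdc, cd²cdcd²cd}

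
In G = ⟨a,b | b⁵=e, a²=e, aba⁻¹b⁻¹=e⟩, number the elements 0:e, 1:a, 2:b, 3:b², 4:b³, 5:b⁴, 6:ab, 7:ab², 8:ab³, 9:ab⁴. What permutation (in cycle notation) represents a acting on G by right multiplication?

(0 1)(2 6)(3 7)(4 8)(5 9)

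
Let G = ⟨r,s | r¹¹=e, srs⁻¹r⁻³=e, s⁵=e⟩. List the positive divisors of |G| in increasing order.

|G| = 55 = 5 · 11. By Lagrange's theorem the order of any subgroup divides 55; the divisors of 55 are 1, 5, 11, 55.

Answer: 1, 5, 11, 55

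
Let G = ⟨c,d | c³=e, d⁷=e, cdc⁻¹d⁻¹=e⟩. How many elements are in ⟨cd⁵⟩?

|⟨cd⁵⟩| equals the order of cd⁵. Compute successive powers until reaching e:
  (cd⁵)¹ = cd⁵, (cd⁵)² = c²d³, (cd⁵)³ = d, (cd⁵)⁴ = cd⁶, (cd⁵)⁵ = c²d⁴, (cd⁵)⁶ = d², (cd⁵)⁷ = c, (cd⁵)⁸ = c²d⁵, (cd⁵)⁹ = d³, (cd⁵)¹⁰ = cd, (cd⁵)¹¹ = c²d⁶, (cd⁵)¹² = d⁴, (cd⁵)¹³ = cd², (cd⁵)¹⁴ = c², (cd⁵)¹⁵ = d⁵, (cd⁵)¹⁶ = cd³, (cd⁵)¹⁷ = c²d, (cd⁵)¹⁸ = d⁶, (cd⁵)¹⁹ = cd⁴, (cd⁵)²⁰ = c²d², (cd⁵)²¹ = e.
The smallest positive k with (cd⁵)ᵏ = e is 21, so |⟨cd⁵⟩| = 21.

Answer: 21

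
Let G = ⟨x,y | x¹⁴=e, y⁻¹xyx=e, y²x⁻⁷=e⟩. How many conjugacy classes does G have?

The conjugacy classes (representative and size) are:
  [e] (size 1), [x¹³] (size 2), [x¹²] (size 2), [x¹¹] (size 2), [x⁴] (size 2), [x⁵] (size 2), [x⁸] (size 2), [x⁷] (size 1), [x⁵y⁻¹] (size 7), [x⁵y] (size 7).
Class equation: 1 + 2 + 2 + 2 + 2 + 2 + 2 + 1 + 7 + 7 = 28 = |G|. So G has 10 conjugacy classes.

Answer: 10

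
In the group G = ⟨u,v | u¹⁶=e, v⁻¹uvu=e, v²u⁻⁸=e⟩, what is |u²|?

Compute successive powers until reaching e:
  (u²)¹ = u², (u²)² = u⁴, (u²)³ = u⁶, (u²)⁴ = u⁸, (u²)⁵ = u¹⁰, (u²)⁶ = u¹², (u²)⁷ = u¹⁴, (u²)⁸ = e.
The smallest positive k with (u²)ᵏ = e is 8.

Answer: 8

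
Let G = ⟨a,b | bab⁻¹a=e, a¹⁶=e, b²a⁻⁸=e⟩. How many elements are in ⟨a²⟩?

|⟨a²⟩| equals the order of a². Compute successive powers until reaching e:
  (a²)¹ = a², (a²)² = a⁴, (a²)³ = a⁶, (a²)⁴ = a⁸, (a²)⁵ = a¹⁰, (a²)⁶ = a¹², (a²)⁷ = a¹⁴, (a²)⁸ = e.
The smallest positive k with (a²)ᵏ = e is 8, so |⟨a²⟩| = 8.

Answer: 8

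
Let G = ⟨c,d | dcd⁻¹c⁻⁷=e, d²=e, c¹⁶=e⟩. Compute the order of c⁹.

Compute successive powers until reaching e:
  (c⁹)¹ = c⁹, (c⁹)² = c², (c⁹)³ = c¹¹, (c⁹)⁴ = c⁴, (c⁹)⁵ = c¹³, (c⁹)⁶ = c⁶, (c⁹)⁷ = c¹⁵, (c⁹)⁸ = c⁸, (c⁹)⁹ = c, (c⁹)¹⁰ = c¹⁰, (c⁹)¹¹ = c³, (c⁹)¹² = c¹², (c⁹)¹³ = c⁵, (c⁹)¹⁴ = c¹⁴, (c⁹)¹⁵ = c⁷, (c⁹)¹⁶ = e.
The smallest positive k with (c⁹)ᵏ = e is 16.

Answer: 16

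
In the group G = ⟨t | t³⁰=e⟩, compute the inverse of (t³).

The order of (t³) is 10 (smallest k with (t³)ᵏ = e), so (t³)⁻¹ = (t³)⁹ = t²⁷.
Check: (t³) · (t²⁷) → (t³) · t²⁷ = e, giving e as required.

Answer: t²⁷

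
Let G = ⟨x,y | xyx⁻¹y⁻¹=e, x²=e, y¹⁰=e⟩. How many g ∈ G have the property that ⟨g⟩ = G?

⟨g⟩ = G would require ord(g) = |G| = 20, but the maximum element order in G is 10 < 20. So G is not cyclic and no single element generates it: the count is 0.

Answer: 0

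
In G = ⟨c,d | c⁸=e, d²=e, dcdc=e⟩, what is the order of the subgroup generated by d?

|⟨d⟩| equals the order of d. Compute successive powers until reaching e:
  d¹ = d, d² = e.
The smallest positive k with dᵏ = e is 2, so |⟨d⟩| = 2.

Answer: 2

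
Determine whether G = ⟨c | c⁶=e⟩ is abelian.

G has a single generator, so G is cyclic and hence abelian.

Answer: Yes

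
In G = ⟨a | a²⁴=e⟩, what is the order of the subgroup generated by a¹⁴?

|⟨a¹⁴⟩| equals the order of a¹⁴. Compute successive powers until reaching e:
  (a¹⁴)¹ = a¹⁴, (a¹⁴)² = a⁴, (a¹⁴)³ = a¹⁸, (a¹⁴)⁴ = a⁸, (a¹⁴)⁵ = a²², (a¹⁴)⁶ = a¹², (a¹⁴)⁷ = a², (a¹⁴)⁸ = a¹⁶, (a¹⁴)⁹ = a⁶, (a¹⁴)¹⁰ = a²⁰, (a¹⁴)¹¹ = a¹⁰, (a¹⁴)¹² = e.
The smallest positive k with (a¹⁴)ᵏ = e is 12, so |⟨a¹⁴⟩| = 12.

Answer: 12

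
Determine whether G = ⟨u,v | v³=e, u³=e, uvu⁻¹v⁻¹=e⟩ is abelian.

Each pair of generators commutes: u·v = uv = v·u. Since the generators pairwise commute, every element of G commutes with every other, so G is abelian.

Answer: Yes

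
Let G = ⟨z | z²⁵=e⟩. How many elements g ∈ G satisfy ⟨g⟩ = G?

G is cyclic of order 25. An element generates G iff its order is 25, and a cyclic group of order 25 has exactly φ(25) = 20 such elements.

Answer: 20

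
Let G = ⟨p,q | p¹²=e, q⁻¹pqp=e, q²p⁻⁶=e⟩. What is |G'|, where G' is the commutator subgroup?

G' = [G, G] is generated by all commutators. The generator-pair commutators are: [p, q] = p².
The subgroup they normally generate is {e, p², p⁴, p⁶, p⁸, p¹⁰}, of order 6.
Check: |G/G'| = 24/6 = 4 is the order of the abelianisation.

Answer: 6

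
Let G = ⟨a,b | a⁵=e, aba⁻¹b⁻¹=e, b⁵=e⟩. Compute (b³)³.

Compute successive powers of (b³), reducing at each step:
  (b³)²: (b³) · b³ = b
  (b³)³: b · b³ = b⁴

Answer: b⁴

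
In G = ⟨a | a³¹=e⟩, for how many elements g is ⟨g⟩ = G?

G is cyclic of order 31. An element generates G iff its order is 31, and a cyclic group of order 31 has exactly φ(31) = 30 such elements.

Answer: 30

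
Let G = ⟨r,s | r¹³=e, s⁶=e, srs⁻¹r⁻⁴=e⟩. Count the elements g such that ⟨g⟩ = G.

⟨g⟩ = G would require ord(g) = |G| = 78, but the maximum element order in G is 13 < 78. So G is not cyclic and no single element generates it: the count is 0.

Answer: 0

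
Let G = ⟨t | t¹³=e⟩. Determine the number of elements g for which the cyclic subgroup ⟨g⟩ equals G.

G is cyclic of order 13. An element generates G iff its order is 13, and a cyclic group of order 13 has exactly φ(13) = 12 such elements.

Answer: 12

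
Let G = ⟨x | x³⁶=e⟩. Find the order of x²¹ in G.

Compute successive powers until reaching e:
  (x²¹)¹ = x²¹, (x²¹)² = x⁶, (x²¹)³ = x²⁷, (x²¹)⁴ = x¹², (x²¹)⁵ = x³³, (x²¹)⁶ = x¹⁸, (x²¹)⁷ = x³, (x²¹)⁸ = x²⁴, (x²¹)⁹ = x⁹, (x²¹)¹⁰ = x³⁰, (x²¹)¹¹ = x¹⁵, (x²¹)¹² = e.
The smallest positive k with (x²¹)ᵏ = e is 12.

Answer: 12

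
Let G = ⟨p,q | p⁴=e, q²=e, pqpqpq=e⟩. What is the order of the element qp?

Compute successive powers until reaching e:
  (qp)¹ = qp, (qp)² = p³q, (qp)³ = e.
The smallest positive k with (qp)ᵏ = e is 3.

Answer: 3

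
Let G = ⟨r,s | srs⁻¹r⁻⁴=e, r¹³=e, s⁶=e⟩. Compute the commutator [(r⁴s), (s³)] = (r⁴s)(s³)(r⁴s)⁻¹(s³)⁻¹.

[(r⁴s), (s³)] = (r⁴s)·(s³)·(r⁴s)⁻¹·(s³)⁻¹.
  (r⁴s) · (s³) = r⁴s⁴
  (r⁴s⁴) · (r¹²s⁵) = r⁸s³
  (r⁸s³) · (s³) = r⁸

Answer: r⁸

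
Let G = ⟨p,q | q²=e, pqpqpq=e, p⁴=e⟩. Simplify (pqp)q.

Compute (pqp) · q by multiplying left to right and reducing via the relations at each step:
  (pqp) · q = qp³

Answer: qp³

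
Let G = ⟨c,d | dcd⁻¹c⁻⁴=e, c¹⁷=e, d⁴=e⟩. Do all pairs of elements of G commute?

c·d = cd but d·c = c⁴d, so c·d ≠ d·c and G is not abelian.

Answer: No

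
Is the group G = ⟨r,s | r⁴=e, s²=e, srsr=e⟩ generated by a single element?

Every cyclic group is abelian. But r·s = rs while s·r = r³s, so r·s ≠ s·r and G is not abelian. Hence G is not cyclic.

Answer: No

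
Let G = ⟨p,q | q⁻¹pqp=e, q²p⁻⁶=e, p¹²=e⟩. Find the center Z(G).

An element z ∈ Z(G) iff z commutes with every generator.
For example p⁶ is central: (p⁶)·p = p⁷ = p·(p⁶); (p⁶)·q = q⁻¹ = q·(p⁶).
Whereas p ∉ Z(G) since p·q = pq ≠ p⁵q⁻¹ = q·p.
Checking each of the 24 elements this way gives Z(G) = {e, p⁶}, of order 2.

Answer: {e, p⁶}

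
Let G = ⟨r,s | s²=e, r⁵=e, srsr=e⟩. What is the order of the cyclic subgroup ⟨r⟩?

|⟨r⟩| equals the order of r. Compute successive powers until reaching e:
  r¹ = r, r² = r², r³ = r³, r⁴ = r⁴, r⁵ = e.
The smallest positive k with rᵏ = e is 5, so |⟨r⟩| = 5.

Answer: 5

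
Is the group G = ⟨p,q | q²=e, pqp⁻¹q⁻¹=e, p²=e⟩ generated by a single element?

|G| = 4, but the maximum element order in G is 2 < 4. No single element generates all of G, so G is not cyclic.

Answer: No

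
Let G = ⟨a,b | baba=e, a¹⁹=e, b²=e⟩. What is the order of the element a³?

Compute successive powers until reaching e:
  (a³)¹ = a³, (a³)² = a⁶, (a³)³ = a⁹, (a³)⁴ = a¹², (a³)⁵ = a¹⁵, (a³)⁶ = a¹⁸, (a³)⁷ = a², (a³)⁸ = a⁵, (a³)⁹ = a⁸, (a³)¹⁰ = a¹¹, (a³)¹¹ = a¹⁴, (a³)¹² = a¹⁷, (a³)¹³ = a, (a³)¹⁴ = a⁴, (a³)¹⁵ = a⁷, (a³)¹⁶ = a¹⁰, (a³)¹⁷ = a¹³, (a³)¹⁸ = a¹⁶, (a³)¹⁹ = e.
The smallest positive k with (a³)ᵏ = e is 19.

Answer: 19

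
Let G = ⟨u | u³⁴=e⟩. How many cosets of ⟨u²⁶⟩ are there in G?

First find ord(u²⁶) by computing successive powers:
  (u²⁶)¹ = u²⁶, (u²⁶)² = u¹⁸, (u²⁶)³ = u¹⁰, (u²⁶)⁴ = u², (u²⁶)⁵ = u²⁸, (u²⁶)⁶ = u²⁰, (u²⁶)⁷ = u¹², (u²⁶)⁸ = u⁴, (u²⁶)⁹ = u³⁰, (u²⁶)¹⁰ = u²², (u²⁶)¹¹ = u¹⁴, (u²⁶)¹² = u⁶, (u²⁶)¹³ = u³², (u²⁶)¹⁴ = u²⁴, (u²⁶)¹⁵ = u¹⁶, (u²⁶)¹⁶ = u⁸, (u²⁶)¹⁷ = e.
So |⟨u²⁶⟩| = ord(u²⁶) = 17. With |G| = 34, by Lagrange [G : ⟨u²⁶⟩] = 34/17 = 2.

Answer: 2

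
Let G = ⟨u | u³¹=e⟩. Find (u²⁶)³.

Compute successive powers of (u²⁶), reducing at each step:
  (u²⁶)²: (u²⁶) · u²⁶ = u²¹
  (u²⁶)³: (u²¹) · u²⁶ = u¹⁶

Answer: u¹⁶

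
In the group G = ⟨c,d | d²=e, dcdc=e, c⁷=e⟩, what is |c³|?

Compute successive powers until reaching e:
  (c³)¹ = c³, (c³)² = c⁶, (c³)³ = c², (c³)⁴ = c⁵, (c³)⁵ = c, (c³)⁶ = c⁴, (c³)⁷ = e.
The smallest positive k with (c³)ᵏ = e is 7.

Answer: 7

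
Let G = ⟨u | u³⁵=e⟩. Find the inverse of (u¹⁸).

The order of (u¹⁸) is 35 (smallest k with (u¹⁸)ᵏ = e), so (u¹⁸)⁻¹ = (u¹⁸)³⁴ = u¹⁷.
Check: (u¹⁸) · (u¹⁷) → (u¹⁸) · u¹⁷ = e, giving e as required.

Answer: u¹⁷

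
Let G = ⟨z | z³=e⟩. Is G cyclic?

|G| = 3. The element z has order 3 (its powers give 3 distinct elements), so ⟨z⟩ = G and G is cyclic.

Answer: Yes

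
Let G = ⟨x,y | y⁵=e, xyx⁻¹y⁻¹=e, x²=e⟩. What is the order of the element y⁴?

Compute successive powers until reaching e:
  (y⁴)¹ = y⁴, (y⁴)² = y³, (y⁴)³ = y², (y⁴)⁴ = y, (y⁴)⁵ = e.
The smallest positive k with (y⁴)ᵏ = e is 5.

Answer: 5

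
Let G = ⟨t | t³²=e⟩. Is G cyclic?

|G| = 32. The element t has order 32 (its powers give 32 distinct elements), so ⟨t⟩ = G and G is cyclic.

Answer: Yes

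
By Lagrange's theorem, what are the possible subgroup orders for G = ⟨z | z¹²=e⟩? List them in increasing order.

|G| = 12 = 2² · 3. By Lagrange's theorem the order of any subgroup divides 12; the divisors of 12 are 1, 2, 3, 4, 6, 12.

Answer: 1, 2, 3, 4, 6, 12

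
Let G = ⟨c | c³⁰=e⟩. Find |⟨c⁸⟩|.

|⟨c⁸⟩| equals the order of c⁸. Compute successive powers until reaching e:
  (c⁸)¹ = c⁸, (c⁸)² = c¹⁶, (c⁸)³ = c²⁴, (c⁸)⁴ = c², (c⁸)⁵ = c¹⁰, (c⁸)⁶ = c¹⁸, (c⁸)⁷ = c²⁶, (c⁸)⁸ = c⁴, (c⁸)⁹ = c¹², (c⁸)¹⁰ = c²⁰, (c⁸)¹¹ = c²⁸, (c⁸)¹² = c⁶, (c⁸)¹³ = c¹⁴, (c⁸)¹⁴ = c²², (c⁸)¹⁵ = e.
The smallest positive k with (c⁸)ᵏ = e is 15, so |⟨c⁸⟩| = 15.

Answer: 15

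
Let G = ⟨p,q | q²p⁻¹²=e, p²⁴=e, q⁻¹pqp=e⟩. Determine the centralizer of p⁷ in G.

⟨p⁷⟩ ⊆ C_G(p⁷) since powers of p⁷ commute with p⁷; so |C_G(p⁷)| ≥ |⟨p⁷⟩| = 24.
By orbit–stabilizer, |C_G(p⁷)| = |G| / |conj. class of p⁷| = 48 / 2 = 24.
The 24 elements commuting with p⁷ are {e, p, p², p³, p⁴, p⁵, p⁶, p⁷, p⁸, p⁹, p¹⁰, p¹¹, p¹², p¹³, p¹⁴, p¹⁵, p¹⁶, p¹⁷, p¹⁸, p¹⁹, p²⁰, p²¹, p²², p²³}.

Answer: {e, p, p², p³, p⁴, p⁵, p⁶, p⁷, p⁸, p⁹, p¹⁰, p¹¹, p¹², p¹³, p¹⁴, p¹⁵, p¹⁶, p¹⁷, p¹⁸, p¹⁹, p²⁰, p²¹, p²², p²³}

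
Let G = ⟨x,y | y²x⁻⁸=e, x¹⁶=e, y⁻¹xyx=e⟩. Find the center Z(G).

An element z ∈ Z(G) iff z commutes with every generator.
For example x⁸ is central: (x⁸)·x = x⁹ = x·(x⁸); (x⁸)·y = y⁻¹ = y·(x⁸).
Whereas x ∉ Z(G) since x·y = xy ≠ x⁷y⁻¹ = y·x.
Checking each of the 32 elements this way gives Z(G) = {e, x⁸}, of order 2.

Answer: {e, x⁸}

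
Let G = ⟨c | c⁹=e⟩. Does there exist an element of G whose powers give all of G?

|G| = 9. The element c has order 9 (its powers give 9 distinct elements), so ⟨c⟩ = G and G is cyclic.

Answer: Yes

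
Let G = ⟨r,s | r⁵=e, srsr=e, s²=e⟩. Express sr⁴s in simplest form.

Multiply left to right, reducing at each step:
  s · r⁴ = rs
  (rs) · s = r

Answer: r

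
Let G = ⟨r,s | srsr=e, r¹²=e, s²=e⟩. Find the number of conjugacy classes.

The conjugacy classes (representative and size) are:
  [e] (size 1), [r¹¹] (size 2), [r²] (size 2), [r⁹] (size 2), [r⁴] (size 2), [r⁵] (size 2), [r⁶] (size 1), [s] (size 6), [rs] (size 6).
Class equation: 1 + 2 + 2 + 2 + 2 + 2 + 1 + 6 + 6 = 24 = |G|. So G has 9 conjugacy classes.

Answer: 9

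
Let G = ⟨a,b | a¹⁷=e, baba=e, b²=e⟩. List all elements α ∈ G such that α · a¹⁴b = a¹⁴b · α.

⟨a¹⁴b⟩ ⊆ C_G(a¹⁴b) since powers of a¹⁴b commute with a¹⁴b; so |C_G(a¹⁴b)| ≥ |⟨a¹⁴b⟩| = 2.
By orbit–stabilizer, |C_G(a¹⁴b)| = |G| / |conj. class of a¹⁴b| = 34 / 17 = 2.
The 2 elements commuting with a¹⁴b are {e, a¹⁴b}.

Answer: {e, a¹⁴b}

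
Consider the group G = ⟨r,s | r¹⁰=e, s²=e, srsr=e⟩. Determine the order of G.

Enumerate words in the generators, reducing via the relations: the distinct elements are
  {e, r, s, rs, r², r³, r⁴, r⁵, r⁶, r⁷, r⁸, r⁹, r²s, r³s, r⁴s, r⁵s, r⁶s, r⁷s, r⁸s, r⁹s}.
No further products give new elements, so |G| = 20.

Answer: 20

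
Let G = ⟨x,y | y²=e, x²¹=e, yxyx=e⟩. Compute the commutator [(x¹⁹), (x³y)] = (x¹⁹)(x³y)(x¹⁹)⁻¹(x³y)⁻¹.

[(x¹⁹), (x³y)] = (x¹⁹)·(x³y)·(x¹⁹)⁻¹·(x³y)⁻¹.
  (x¹⁹) · (x³y) = xy
  (xy) · (x²) = x²⁰y
  (x²⁰y) · (x³y) = x¹⁷

Answer: x¹⁷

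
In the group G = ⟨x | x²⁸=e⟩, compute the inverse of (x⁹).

The order of (x⁹) is 28 (smallest k with (x⁹)ᵏ = e), so (x⁹)⁻¹ = (x⁹)²⁷ = x¹⁹.
Check: (x⁹) · (x¹⁹) → (x⁹) · x¹⁹ = e, giving e as required.

Answer: x¹⁹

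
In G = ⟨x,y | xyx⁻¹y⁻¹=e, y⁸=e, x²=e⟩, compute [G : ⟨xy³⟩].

First find ord(xy³) by computing successive powers:
  (xy³)¹ = xy³, (xy³)² = y⁶, (xy³)³ = xy, (xy³)⁴ = y⁴, (xy³)⁵ = xy⁷, (xy³)⁶ = y², (xy³)⁷ = xy⁵, (xy³)⁸ = e.
So |⟨xy³⟩| = ord(xy³) = 8. With |G| = 16, by Lagrange [G : ⟨xy³⟩] = 16/8 = 2.

Answer: 2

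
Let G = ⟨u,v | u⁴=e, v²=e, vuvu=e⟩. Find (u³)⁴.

Compute successive powers of (u³), reducing at each step:
  (u³)²: (u³) · u³ = u²
  (u³)³: (u²) · u³ = u
  (u³)⁴: u · u³ = e

Answer: e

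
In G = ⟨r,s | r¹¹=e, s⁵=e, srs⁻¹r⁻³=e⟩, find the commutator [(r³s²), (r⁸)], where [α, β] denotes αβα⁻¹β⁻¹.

[(r³s²), (r⁸)] = (r³s²)·(r⁸)·(r³s²)⁻¹·(r⁸)⁻¹.
  (r³s²) · (r⁸) = r⁹s²
  (r⁹s²) · (r⁷s³) = r⁶
  (r⁶) · (r³) = r⁹

Answer: r⁹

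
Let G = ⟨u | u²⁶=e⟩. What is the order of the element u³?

Compute successive powers until reaching e:
  (u³)¹ = u³, (u³)² = u⁶, (u³)³ = u⁹, (u³)⁴ = u¹², (u³)⁵ = u¹⁵, (u³)⁶ = u¹⁸, (u³)⁷ = u²¹, (u³)⁸ = u²⁴, (u³)⁹ = u, (u³)¹⁰ = u⁴, (u³)¹¹ = u⁷, (u³)¹² = u¹⁰, (u³)¹³ = u¹³, (u³)¹⁴ = u¹⁶, (u³)¹⁵ = u¹⁹, (u³)¹⁶ = u²², (u³)¹⁷ = u²⁵, (u³)¹⁸ = u², (u³)¹⁹ = u⁵, (u³)²⁰ = u⁸, (u³)²¹ = u¹¹, (u³)²² = u¹⁴, (u³)²³ = u¹⁷, (u³)²⁴ = u²⁰, (u³)²⁵ = u²³, (u³)²⁶ = e.
The smallest positive k with (u³)ᵏ = e is 26.

Answer: 26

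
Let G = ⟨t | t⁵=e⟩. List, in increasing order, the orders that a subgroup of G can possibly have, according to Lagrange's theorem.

|G| = 5 = 5. By Lagrange's theorem the order of any subgroup divides 5; the divisors of 5 are 1, 5.

Answer: 1, 5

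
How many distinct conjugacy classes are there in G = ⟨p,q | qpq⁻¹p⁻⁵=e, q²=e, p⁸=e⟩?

The conjugacy classes (representative and size) are:
  [e] (size 1), [p⁵] (size 2), [p²] (size 1), [p⁷] (size 2), [p⁴] (size 1), [p⁶] (size 1), [q] (size 2), [p⁵q] (size 2), [p²q] (size 2), [p³q] (size 2).
Class equation: 1 + 2 + 1 + 2 + 1 + 1 + 2 + 2 + 2 + 2 = 16 = |G|. So G has 10 conjugacy classes.

Answer: 10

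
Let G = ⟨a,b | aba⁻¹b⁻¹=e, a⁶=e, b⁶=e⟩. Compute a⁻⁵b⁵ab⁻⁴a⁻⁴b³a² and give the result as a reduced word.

Multiply left to right, reducing at each step:
  a · b⁵ = ab⁵
  (ab⁵) · a = a²b⁵
  (a²b⁵) · b⁻⁴ = a²b
  (a²b) · a⁻⁴ = a⁴b
  (a⁴b) · b³ = a⁴b⁴
  (a⁴b⁴) · a² = b⁴

Answer: b⁴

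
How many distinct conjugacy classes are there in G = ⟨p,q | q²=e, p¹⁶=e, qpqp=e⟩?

The conjugacy classes (representative and size) are:
  [e] (size 1), [p¹⁵] (size 2), [p²] (size 2), [p³] (size 2), [p¹²] (size 2), [p⁵] (size 2), [p⁶] (size 2), [p⁷] (size 2), [p⁸] (size 1), [p²q] (size 8), [p¹⁵q] (size 8).
Class equation: 1 + 2 + 2 + 2 + 2 + 2 + 2 + 2 + 1 + 8 + 8 = 32 = |G|. So G has 11 conjugacy classes.

Answer: 11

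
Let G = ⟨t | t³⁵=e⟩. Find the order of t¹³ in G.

Compute successive powers until reaching e:
  (t¹³)¹ = t¹³, (t¹³)² = t²⁶, (t¹³)³ = t⁴, (t¹³)⁴ = t¹⁷, (t¹³)⁵ = t³⁰, (t¹³)⁶ = t⁸, (t¹³)⁷ = t²¹, (t¹³)⁸ = t³⁴, (t¹³)⁹ = t¹², (t¹³)¹⁰ = t²⁵, (t¹³)¹¹ = t³, (t¹³)¹² = t¹⁶, (t¹³)¹³ = t²⁹, (t¹³)¹⁴ = t⁷, (t¹³)¹⁵ = t²⁰, (t¹³)¹⁶ = t³³, (t¹³)¹⁷ = t¹¹, (t¹³)¹⁸ = t²⁴, (t¹³)¹⁹ = t², (t¹³)²⁰ = t¹⁵, (t¹³)²¹ = t²⁸, (t¹³)²² = t⁶, (t¹³)²³ = t¹⁹, (t¹³)²⁴ = t³², (t¹³)²⁵ = t¹⁰, (t¹³)²⁶ = t²³, (t¹³)²⁷ = t, (t¹³)²⁸ = t¹⁴, (t¹³)²⁹ = t²⁷, (t¹³)³⁰ = t⁵, (t¹³)³¹ = t¹⁸, (t¹³)³² = t³¹, (t¹³)³³ = t⁹, (t¹³)³⁴ = t²², (t¹³)³⁵ = e.
The smallest positive k with (t¹³)ᵏ = e is 35.

Answer: 35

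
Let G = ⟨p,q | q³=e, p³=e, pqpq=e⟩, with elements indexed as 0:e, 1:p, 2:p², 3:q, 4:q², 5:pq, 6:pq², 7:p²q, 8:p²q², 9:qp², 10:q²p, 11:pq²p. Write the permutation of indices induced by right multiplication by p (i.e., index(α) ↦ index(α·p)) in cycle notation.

(0 1 2)(3 8 9)(4 10 5)(6 11 7)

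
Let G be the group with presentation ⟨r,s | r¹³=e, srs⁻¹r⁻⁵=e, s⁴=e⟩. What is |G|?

Enumerate words in the generators, reducing via the relations: the distinct elements are
  {e, r, s, rs, r², r³, r⁴, r⁵, r⁶, r⁷, r⁸, r⁹, s², s³, rs², rs³, r²s, r³s, r¹², r¹¹, r¹⁰, r⁴s, r⁵s, r⁶s, r⁷s, r⁸s, r⁹s, r²s², r²s³, r³s², r³s³, r¹²s, r¹¹s, r¹⁰s, r⁴s², r⁴s³, r⁵s², r⁵s³, r⁶s², r⁶s³, r⁷s², r⁷s³, r⁸s², r⁸s³, r⁹s², r⁹s³, r¹²s², r¹²s³, r¹¹s², r¹¹s³, r¹⁰s², r¹⁰s³}.
No further products give new elements, so |G| = 52.

Answer: 52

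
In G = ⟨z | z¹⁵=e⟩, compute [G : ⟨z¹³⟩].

First find ord(z¹³) by computing successive powers:
  (z¹³)¹ = z¹³, (z¹³)² = z¹¹, (z¹³)³ = z⁹, (z¹³)⁴ = z⁷, (z¹³)⁵ = z⁵, (z¹³)⁶ = z³, (z¹³)⁷ = z, (z¹³)⁸ = z¹⁴, (z¹³)⁹ = z¹², (z¹³)¹⁰ = z¹⁰, (z¹³)¹¹ = z⁸, (z¹³)¹² = z⁶, (z¹³)¹³ = z⁴, (z¹³)¹⁴ = z², (z¹³)¹⁵ = e.
So |⟨z¹³⟩| = ord(z¹³) = 15. With |G| = 15, by Lagrange [G : ⟨z¹³⟩] = 15/15 = 1.

Answer: 1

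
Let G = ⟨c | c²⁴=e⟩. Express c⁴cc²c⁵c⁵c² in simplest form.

Multiply left to right, reducing at each step:
  (c⁴) · c = c⁵
  (c⁵) · c² = c⁷
  (c⁷) · c⁵ = c¹²
  (c¹²) · c⁵ = c¹⁷
  (c¹⁷) · c² = c¹⁹

Answer: c¹⁹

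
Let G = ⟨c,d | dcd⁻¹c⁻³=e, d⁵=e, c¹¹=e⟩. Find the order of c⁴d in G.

Compute successive powers until reaching e:
  (c⁴d)¹ = c⁴d, (c⁴d)² = c⁵d², (c⁴d)³ = c⁸d³, (c⁴d)⁴ = c⁶d⁴, (c⁴d)⁵ = e.
The smallest positive k with (c⁴d)ᵏ = e is 5.

Answer: 5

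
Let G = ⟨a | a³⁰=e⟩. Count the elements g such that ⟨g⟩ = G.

G is cyclic of order 30. An element generates G iff its order is 30, and a cyclic group of order 30 has exactly φ(30) = 8 such elements.

Answer: 8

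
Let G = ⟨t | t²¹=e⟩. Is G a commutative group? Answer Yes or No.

G has a single generator, so G is cyclic and hence abelian.

Answer: Yes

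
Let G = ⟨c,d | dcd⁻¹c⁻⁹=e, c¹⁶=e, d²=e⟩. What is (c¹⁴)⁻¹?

The order of (c¹⁴) is 8 (smallest k with (c¹⁴)ᵏ = e), so (c¹⁴)⁻¹ = (c¹⁴)⁷ = c².
Check: (c¹⁴) · (c²) → (c¹⁴) · c² = e, giving e as required.

Answer: c²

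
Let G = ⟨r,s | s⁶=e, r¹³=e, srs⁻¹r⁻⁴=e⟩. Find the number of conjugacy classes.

The conjugacy classes (representative and size) are:
  [e] (size 1), [r⁴] (size 6), [r¹¹] (size 6), [r⁷s] (size 13), [r⁸s²] (size 13), [r¹²s³] (size 13), [r⁵s⁴] (size 13), [r¹¹s⁵] (size 13).
Class equation: 1 + 6 + 6 + 13 + 13 + 13 + 13 + 13 = 78 = |G|. So G has 8 conjugacy classes.

Answer: 8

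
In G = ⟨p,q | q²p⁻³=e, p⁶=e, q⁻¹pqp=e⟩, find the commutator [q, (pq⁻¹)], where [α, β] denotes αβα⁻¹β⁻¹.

[q, (pq⁻¹)] = q·(pq⁻¹)·q⁻¹·(pq⁻¹)⁻¹.
  q · (pq⁻¹) = p⁵
  (p⁵) · (q⁻¹) = p²q
  (p²q) · (pq) = p⁴

Answer: p⁴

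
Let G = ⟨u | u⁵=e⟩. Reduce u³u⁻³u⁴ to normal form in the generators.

Multiply left to right, reducing at each step:
  (u³) · u⁻³ = e
  e · u⁴ = u⁴

Answer: u⁴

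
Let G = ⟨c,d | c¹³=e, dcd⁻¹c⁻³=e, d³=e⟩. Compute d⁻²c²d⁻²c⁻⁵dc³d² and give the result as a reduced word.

Multiply left to right, reducing at each step:
  d · c² = c⁶d
  (c⁶d) · d⁻² = c⁶d²
  (c⁶d²) · c⁻⁵ = d²
  (d²) · d = e
  e · c³ = c³
  (c³) · d² = c³d²

Answer: c³d²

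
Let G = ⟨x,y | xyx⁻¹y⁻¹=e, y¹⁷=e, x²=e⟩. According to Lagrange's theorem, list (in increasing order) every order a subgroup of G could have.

|G| = 34 = 2 · 17. By Lagrange's theorem the order of any subgroup divides 34; the divisors of 34 are 1, 2, 17, 34.

Answer: 1, 2, 17, 34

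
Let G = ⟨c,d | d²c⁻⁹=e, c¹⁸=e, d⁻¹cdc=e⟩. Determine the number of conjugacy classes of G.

The conjugacy classes (representative and size) are:
  [e] (size 1), [c¹⁷] (size 2), [c¹⁶] (size 2), [c³] (size 2), [c¹⁴] (size 2), [c¹³] (size 2), [c¹²] (size 2), [c¹¹] (size 2), [c¹⁰] (size 2), [c⁹] (size 1), [c⁸d] (size 9), [cd] (size 9).
Class equation: 1 + 2 + 2 + 2 + 2 + 2 + 2 + 2 + 2 + 1 + 9 + 9 = 36 = |G|. So G has 12 conjugacy classes.

Answer: 12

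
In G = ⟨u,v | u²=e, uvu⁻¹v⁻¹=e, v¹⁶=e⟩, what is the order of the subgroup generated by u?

|⟨u⟩| equals the order of u. Compute successive powers until reaching e:
  u¹ = u, u² = e.
The smallest positive k with uᵏ = e is 2, so |⟨u⟩| = 2.

Answer: 2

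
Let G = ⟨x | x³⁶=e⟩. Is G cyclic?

|G| = 36. The element x has order 36 (its powers give 36 distinct elements), so ⟨x⟩ = G and G is cyclic.

Answer: Yes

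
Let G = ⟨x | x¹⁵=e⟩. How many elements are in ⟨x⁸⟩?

|⟨x⁸⟩| equals the order of x⁸. Compute successive powers until reaching e:
  (x⁸)¹ = x⁸, (x⁸)² = x, (x⁸)³ = x⁹, (x⁸)⁴ = x², (x⁸)⁵ = x¹⁰, (x⁸)⁶ = x³, (x⁸)⁷ = x¹¹, (x⁸)⁸ = x⁴, (x⁸)⁹ = x¹², (x⁸)¹⁰ = x⁵, (x⁸)¹¹ = x¹³, (x⁸)¹² = x⁶, (x⁸)¹³ = x¹⁴, (x⁸)¹⁴ = x⁷, (x⁸)¹⁵ = e.
The smallest positive k with (x⁸)ᵏ = e is 15, so |⟨x⁸⟩| = 15.

Answer: 15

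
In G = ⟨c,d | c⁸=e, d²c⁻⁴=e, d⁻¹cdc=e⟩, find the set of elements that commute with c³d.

⟨c³d⟩ ⊆ C_G(c³d) since powers of c³d commute with c³d; so |C_G(c³d)| ≥ |⟨c³d⟩| = 4.
By orbit–stabilizer, |C_G(c³d)| = |G| / |conj. class of c³d| = 16 / 4 = 4.
The 4 elements commuting with c³d are {e, c⁴, c³d, c³d⁻¹}.

Answer: {e, c⁴, c³d, c³d⁻¹}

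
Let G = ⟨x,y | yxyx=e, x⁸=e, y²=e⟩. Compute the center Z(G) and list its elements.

An element z ∈ Z(G) iff z commutes with every generator.
For example x⁴ is central: (x⁴)·x = x⁵ = x·(x⁴); (x⁴)·y = x⁴y = y·(x⁴).
Whereas x ∉ Z(G) since x·y = xy ≠ x⁷y = y·x.
Checking each of the 16 elements this way gives Z(G) = {e, x⁴}, of order 2.

Answer: {e, x⁴}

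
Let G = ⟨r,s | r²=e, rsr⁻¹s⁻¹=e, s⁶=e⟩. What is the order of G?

Enumerate words in the generators, reducing via the relations: the distinct elements are
  {e, r, s, rs, s², s³, s⁴, s⁵, rs², rs³, rs⁴, rs⁵}.
No further products give new elements, so |G| = 12.

Answer: 12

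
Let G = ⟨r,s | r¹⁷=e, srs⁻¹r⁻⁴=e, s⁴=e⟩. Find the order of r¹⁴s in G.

Compute successive powers until reaching e:
  (r¹⁴s)¹ = r¹⁴s, (r¹⁴s)² = r²s², (r¹⁴s)³ = r⁵s³, (r¹⁴s)⁴ = e.
The smallest positive k with (r¹⁴s)ᵏ = e is 4.

Answer: 4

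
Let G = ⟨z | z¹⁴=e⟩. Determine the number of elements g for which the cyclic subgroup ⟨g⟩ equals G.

G is cyclic of order 14. An element generates G iff its order is 14, and a cyclic group of order 14 has exactly φ(14) = 6 such elements.

Answer: 6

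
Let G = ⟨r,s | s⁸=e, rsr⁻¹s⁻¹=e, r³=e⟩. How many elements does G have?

Enumerate words in the generators, reducing via the relations: the distinct elements are
  {e, r, s, rs, r², s², s³, s⁴, s⁵, s⁶, s⁷, rs², rs³, rs⁴, rs⁵, rs⁶, rs⁷, r²s, r²s², r²s³, r²s⁴, r²s⁵, r²s⁶, r²s⁷}.
No further products give new elements, so |G| = 24.

Answer: 24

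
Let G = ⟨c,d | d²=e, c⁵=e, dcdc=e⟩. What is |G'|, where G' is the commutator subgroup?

G' = [G, G] is generated by all commutators. The generator-pair commutators are: [c, d] = c².
The subgroup they normally generate is {e, c, c², c³, c⁴}, of order 5.
Check: |G/G'| = 10/5 = 2 is the order of the abelianisation.

Answer: 5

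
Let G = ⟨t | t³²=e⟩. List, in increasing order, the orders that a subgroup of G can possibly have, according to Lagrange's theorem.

|G| = 32 = 2⁵. By Lagrange's theorem the order of any subgroup divides 32; the divisors of 32 are 1, 2, 4, 8, 16, 32.

Answer: 1, 2, 4, 8, 16, 32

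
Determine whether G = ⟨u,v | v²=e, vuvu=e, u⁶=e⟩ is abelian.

u·v = uv but v·u = u⁵v, so u·v ≠ v·u and G is not abelian.

Answer: No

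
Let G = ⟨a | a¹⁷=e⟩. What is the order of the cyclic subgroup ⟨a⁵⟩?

|⟨a⁵⟩| equals the order of a⁵. Compute successive powers until reaching e:
  (a⁵)¹ = a⁵, (a⁵)² = a¹⁰, (a⁵)³ = a¹⁵, (a⁵)⁴ = a³, (a⁵)⁵ = a⁸, (a⁵)⁶ = a¹³, (a⁵)⁷ = a, (a⁵)⁸ = a⁶, (a⁵)⁹ = a¹¹, (a⁵)¹⁰ = a¹⁶, (a⁵)¹¹ = a⁴, (a⁵)¹² = a⁹, (a⁵)¹³ = a¹⁴, (a⁵)¹⁴ = a², (a⁵)¹⁵ = a⁷, (a⁵)¹⁶ = a¹², (a⁵)¹⁷ = e.
The smallest positive k with (a⁵)ᵏ = e is 17, so |⟨a⁵⟩| = 17.

Answer: 17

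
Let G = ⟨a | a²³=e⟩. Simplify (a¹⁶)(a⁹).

Compute (a¹⁶) · (a⁹) by multiplying left to right and reducing via the relations at each step:
  (a¹⁶) · a⁹ = a²

Answer: a²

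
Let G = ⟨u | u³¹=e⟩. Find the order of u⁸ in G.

Compute successive powers until reaching e:
  (u⁸)¹ = u⁸, (u⁸)² = u¹⁶, (u⁸)³ = u²⁴, (u⁸)⁴ = u, (u⁸)⁵ = u⁹, (u⁸)⁶ = u¹⁷, (u⁸)⁷ = u²⁵, (u⁸)⁸ = u², (u⁸)⁹ = u¹⁰, (u⁸)¹⁰ = u¹⁸, (u⁸)¹¹ = u²⁶, (u⁸)¹² = u³, (u⁸)¹³ = u¹¹, (u⁸)¹⁴ = u¹⁹, (u⁸)¹⁵ = u²⁷, (u⁸)¹⁶ = u⁴, (u⁸)¹⁷ = u¹², (u⁸)¹⁸ = u²⁰, (u⁸)¹⁹ = u²⁸, (u⁸)²⁰ = u⁵, (u⁸)²¹ = u¹³, (u⁸)²² = u²¹, (u⁸)²³ = u²⁹, (u⁸)²⁴ = u⁶, (u⁸)²⁵ = u¹⁴, (u⁸)²⁶ = u²², (u⁸)²⁷ = u³⁰, (u⁸)²⁸ = u⁷, (u⁸)²⁹ = u¹⁵, (u⁸)³⁰ = u²³, (u⁸)³¹ = e.
The smallest positive k with (u⁸)ᵏ = e is 31.

Answer: 31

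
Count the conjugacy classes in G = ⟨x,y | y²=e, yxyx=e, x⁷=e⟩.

The conjugacy classes (representative and size) are:
  [e] (size 1), [x⁶] (size 2), [x⁵] (size 2), [x⁴] (size 2), [xy] (size 7).
Class equation: 1 + 2 + 2 + 2 + 7 = 14 = |G|. So G has 5 conjugacy classes.

Answer: 5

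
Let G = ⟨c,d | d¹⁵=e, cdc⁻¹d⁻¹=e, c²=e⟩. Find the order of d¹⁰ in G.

Compute successive powers until reaching e:
  (d¹⁰)¹ = d¹⁰, (d¹⁰)² = d⁵, (d¹⁰)³ = e.
The smallest positive k with (d¹⁰)ᵏ = e is 3.

Answer: 3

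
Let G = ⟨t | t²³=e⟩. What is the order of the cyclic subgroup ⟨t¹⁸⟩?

|⟨t¹⁸⟩| equals the order of t¹⁸. Compute successive powers until reaching e:
  (t¹⁸)¹ = t¹⁸, (t¹⁸)² = t¹³, (t¹⁸)³ = t⁸, (t¹⁸)⁴ = t³, (t¹⁸)⁵ = t²¹, (t¹⁸)⁶ = t¹⁶, (t¹⁸)⁷ = t¹¹, (t¹⁸)⁸ = t⁶, (t¹⁸)⁹ = t, (t¹⁸)¹⁰ = t¹⁹, (t¹⁸)¹¹ = t¹⁴, (t¹⁸)¹² = t⁹, (t¹⁸)¹³ = t⁴, (t¹⁸)¹⁴ = t²², (t¹⁸)¹⁵ = t¹⁷, (t¹⁸)¹⁶ = t¹², (t¹⁸)¹⁷ = t⁷, (t¹⁸)¹⁸ = t², (t¹⁸)¹⁹ = t²⁰, (t¹⁸)²⁰ = t¹⁵, (t¹⁸)²¹ = t¹⁰, (t¹⁸)²² = t⁵, (t¹⁸)²³ = e.
The smallest positive k with (t¹⁸)ᵏ = e is 23, so |⟨t¹⁸⟩| = 23.

Answer: 23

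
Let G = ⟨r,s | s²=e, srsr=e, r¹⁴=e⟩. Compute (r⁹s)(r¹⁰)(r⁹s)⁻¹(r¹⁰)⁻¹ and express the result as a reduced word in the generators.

[(r⁹s), (r¹⁰)] = (r⁹s)·(r¹⁰)·(r⁹s)⁻¹·(r¹⁰)⁻¹.
  (r⁹s) · (r¹⁰) = r¹³s
  (r¹³s) · (r⁹s) = r⁴
  (r⁴) · (r⁴) = r⁸

Answer: r⁸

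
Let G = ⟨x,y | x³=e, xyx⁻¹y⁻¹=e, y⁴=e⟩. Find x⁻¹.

The order of x is 3 (smallest k with xᵏ = e), so x⁻¹ = x² = x².
Check: x · (x²) → x · x² = e, giving e as required.

Answer: x²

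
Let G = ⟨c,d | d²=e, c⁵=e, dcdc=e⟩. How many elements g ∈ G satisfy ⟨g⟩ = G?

⟨g⟩ = G would require ord(g) = |G| = 10, but the maximum element order in G is 5 < 10. So G is not cyclic and no single element generates it: the count is 0.

Answer: 0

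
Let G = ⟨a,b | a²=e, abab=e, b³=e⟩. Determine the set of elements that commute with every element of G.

An element z ∈ Z(G) iff z commutes with every generator.
For example e is central: e·a = a = a·e; e·b = b = b·e.
Whereas a ∉ Z(G) since a·b = ab ≠ ab² = b·a.
Checking each of the 6 elements this way gives Z(G) = {e}, of order 1.

Answer: {e}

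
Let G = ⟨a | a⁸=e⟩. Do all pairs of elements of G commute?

G has a single generator, so G is cyclic and hence abelian.

Answer: Yes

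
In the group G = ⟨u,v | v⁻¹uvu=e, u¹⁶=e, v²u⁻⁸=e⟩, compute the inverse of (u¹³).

The order of (u¹³) is 16 (smallest k with (u¹³)ᵏ = e), so (u¹³)⁻¹ = (u¹³)¹⁵ = u³.
Check: (u¹³) · (u³) → (u¹³) · u³ = e, giving e as required.

Answer: u³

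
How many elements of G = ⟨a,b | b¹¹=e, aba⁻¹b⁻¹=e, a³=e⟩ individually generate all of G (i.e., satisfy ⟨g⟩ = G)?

G is cyclic of order 33. An element generates G iff its order is 33, and a cyclic group of order 33 has exactly φ(33) = 20 such elements.

Answer: 20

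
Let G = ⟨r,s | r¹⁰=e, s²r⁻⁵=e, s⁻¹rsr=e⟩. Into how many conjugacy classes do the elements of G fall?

The conjugacy classes (representative and size) are:
  [e] (size 1), [r] (size 2), [r⁸] (size 2), [r⁷] (size 2), [r⁴] (size 2), [r⁵] (size 1), [r⁴s] (size 5), [r²s⁻¹] (size 5).
Class equation: 1 + 2 + 2 + 2 + 2 + 1 + 5 + 5 = 20 = |G|. So G has 8 conjugacy classes.

Answer: 8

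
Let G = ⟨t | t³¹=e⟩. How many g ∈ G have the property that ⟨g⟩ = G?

G is cyclic of order 31. An element generates G iff its order is 31, and a cyclic group of order 31 has exactly φ(31) = 30 such elements.

Answer: 30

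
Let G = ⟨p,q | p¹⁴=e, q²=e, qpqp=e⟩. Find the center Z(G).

An element z ∈ Z(G) iff z commutes with every generator.
For example p⁷ is central: (p⁷)·p = p⁸ = p·(p⁷); (p⁷)·q = p⁷q = q·(p⁷).
Whereas p ∉ Z(G) since p·q = pq ≠ p¹³q = q·p.
Checking each of the 28 elements this way gives Z(G) = {e, p⁷}, of order 2.

Answer: {e, p⁷}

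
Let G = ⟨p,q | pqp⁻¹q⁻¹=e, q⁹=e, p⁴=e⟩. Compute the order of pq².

Compute successive powers until reaching e:
  (pq²)¹ = pq², (pq²)² = p²q⁴, (pq²)³ = p³q⁶, (pq²)⁴ = q⁸, (pq²)⁵ = pq, (pq²)⁶ = p²q³, (pq²)⁷ = p³q⁵, (pq²)⁸ = q⁷, (pq²)⁹ = p, (pq²)¹⁰ = p²q², (pq²)¹¹ = p³q⁴, (pq²)¹² = q⁶, (pq²)¹³ = pq⁸, (pq²)¹⁴ = p²q, (pq²)¹⁵ = p³q³, (pq²)¹⁶ = q⁵, (pq²)¹⁷ = pq⁷, (pq²)¹⁸ = p², (pq²)¹⁹ = p³q², (pq²)²⁰ = q⁴, (pq²)²¹ = pq⁶, (pq²)²² = p²q⁸, (pq²)²³ = p³q, (pq²)²⁴ = q³, (pq²)²⁵ = pq⁵, (pq²)²⁶ = p²q⁷, (pq²)²⁷ = p³, (pq²)²⁸ = q², (pq²)²⁹ = pq⁴, (pq²)³⁰ = p²q⁶, (pq²)³¹ = p³q⁸, (pq²)³² = q, (pq²)³³ = pq³, (pq²)³⁴ = p²q⁵, (pq²)³⁵ = p³q⁷, (pq²)³⁶ = e.
The smallest positive k with (pq²)ᵏ = e is 36.

Answer: 36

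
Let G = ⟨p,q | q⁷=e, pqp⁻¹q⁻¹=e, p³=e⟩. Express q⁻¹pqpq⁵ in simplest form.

Multiply left to right, reducing at each step:
  (q⁶) · p = pq⁶
  (pq⁶) · q = p
  p · p = p²
  (p²) · q⁵ = p²q⁵

Answer: p²q⁵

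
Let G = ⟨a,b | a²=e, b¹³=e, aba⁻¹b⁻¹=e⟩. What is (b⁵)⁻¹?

The order of (b⁵) is 13 (smallest k with (b⁵)ᵏ = e), so (b⁵)⁻¹ = (b⁵)¹² = b⁸.
Check: (b⁵) · (b⁸) → (b⁵) · b⁸ = e, giving e as required.

Answer: b⁸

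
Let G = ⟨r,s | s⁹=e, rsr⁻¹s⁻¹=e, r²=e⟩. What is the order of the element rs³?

Compute successive powers until reaching e:
  (rs³)¹ = rs³, (rs³)² = s⁶, (rs³)³ = r, (rs³)⁴ = s³, (rs³)⁵ = rs⁶, (rs³)⁶ = e.
The smallest positive k with (rs³)ᵏ = e is 6.

Answer: 6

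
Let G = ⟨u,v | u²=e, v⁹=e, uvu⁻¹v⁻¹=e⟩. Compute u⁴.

Compute successive powers of u, reducing at each step:
  u²: u · u = e
  u³: e · u = u
  u⁴: u · u = e

Answer: e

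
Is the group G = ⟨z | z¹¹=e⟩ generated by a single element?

|G| = 11. The element z has order 11 (its powers give 11 distinct elements), so ⟨z⟩ = G and G is cyclic.

Answer: Yes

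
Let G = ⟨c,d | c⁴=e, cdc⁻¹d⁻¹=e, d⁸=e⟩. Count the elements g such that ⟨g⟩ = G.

⟨g⟩ = G would require ord(g) = |G| = 32, but the maximum element order in G is 8 < 32. So G is not cyclic and no single element generates it: the count is 0.

Answer: 0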